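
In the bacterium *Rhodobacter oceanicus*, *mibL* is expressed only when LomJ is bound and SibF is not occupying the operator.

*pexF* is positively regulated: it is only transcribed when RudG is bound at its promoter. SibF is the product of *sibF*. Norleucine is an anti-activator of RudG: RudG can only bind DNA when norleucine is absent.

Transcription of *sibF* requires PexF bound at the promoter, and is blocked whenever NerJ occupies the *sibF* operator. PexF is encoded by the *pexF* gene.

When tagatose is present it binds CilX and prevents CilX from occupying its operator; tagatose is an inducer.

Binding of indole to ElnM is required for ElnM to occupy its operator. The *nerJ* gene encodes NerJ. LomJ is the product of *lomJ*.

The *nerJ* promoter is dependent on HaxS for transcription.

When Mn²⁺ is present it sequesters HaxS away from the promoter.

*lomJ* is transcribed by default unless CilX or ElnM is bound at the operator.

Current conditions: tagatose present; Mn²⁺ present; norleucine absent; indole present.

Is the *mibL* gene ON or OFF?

Tagatose is present, so CilX is inactive.
Indole is present, so ElnM is active.
With repressor ElnM bound, *lomJ* is not transcribed.
So LomJ is not produced.
Mn²⁺ is present, so HaxS is inactive.
Required activator HaxS is absent, so *nerJ* is not transcribed.
So NerJ is not produced.
Norleucine is absent, so RudG is active.
No repressor is bound and RudG is active, so *pexF* is transcribed.
So PexF is produced and active.
No repressor is bound and PexF is active, so *sibF* is transcribed.
So SibF is produced and active.
With repressor SibF bound, *mibL* is not transcribed.

OFF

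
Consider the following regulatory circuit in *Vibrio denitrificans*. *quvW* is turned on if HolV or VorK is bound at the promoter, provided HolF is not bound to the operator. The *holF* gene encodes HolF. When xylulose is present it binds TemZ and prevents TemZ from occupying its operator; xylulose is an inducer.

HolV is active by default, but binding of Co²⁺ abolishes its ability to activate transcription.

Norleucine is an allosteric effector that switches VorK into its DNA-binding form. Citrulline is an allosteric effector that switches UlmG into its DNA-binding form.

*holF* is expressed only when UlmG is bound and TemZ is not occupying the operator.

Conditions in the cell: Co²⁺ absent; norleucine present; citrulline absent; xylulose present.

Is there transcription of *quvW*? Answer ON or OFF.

Co²⁺ is absent, so HolV is active.
Citrulline is absent, so UlmG is inactive.
Xylulose is present, so TemZ is inactive.
Required activator UlmG is absent, so *holF* is not transcribed.
So HolF is not produced.
Norleucine is present, so VorK is active.
Activator HolV is present, so *quvW* is transcribed.

ON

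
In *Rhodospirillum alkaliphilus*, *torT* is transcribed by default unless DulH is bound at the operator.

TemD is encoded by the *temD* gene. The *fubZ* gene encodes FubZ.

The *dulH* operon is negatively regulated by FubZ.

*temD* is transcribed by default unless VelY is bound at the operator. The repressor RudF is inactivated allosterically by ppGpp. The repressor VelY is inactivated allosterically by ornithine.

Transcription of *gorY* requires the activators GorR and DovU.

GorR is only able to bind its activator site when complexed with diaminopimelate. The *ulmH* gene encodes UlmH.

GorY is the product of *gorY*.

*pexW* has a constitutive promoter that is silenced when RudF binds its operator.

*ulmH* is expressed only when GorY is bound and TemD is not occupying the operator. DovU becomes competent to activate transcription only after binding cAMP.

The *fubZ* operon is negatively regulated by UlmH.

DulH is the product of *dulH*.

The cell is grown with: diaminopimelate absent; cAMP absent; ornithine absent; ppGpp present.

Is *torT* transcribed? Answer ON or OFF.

Ornithine is absent, so VelY is active.
With repressor VelY bound, *temD* is not transcribed.
So TemD is not produced.
Diaminopimelate is absent, so GorR is inactive.
cAMP is absent, so DovU is inactive.
Required activator GorR is absent, so *gorY* is not transcribed.
So GorY is not produced.
Required activator GorY is absent, so *ulmH* is not transcribed.
So UlmH is not produced.
With no repressor bound, *fubZ* is transcribed.
So FubZ is produced and active.
With repressor FubZ bound, *dulH* is not transcribed.
So DulH is not produced.
With no repressor bound, *torT* is transcribed.

ON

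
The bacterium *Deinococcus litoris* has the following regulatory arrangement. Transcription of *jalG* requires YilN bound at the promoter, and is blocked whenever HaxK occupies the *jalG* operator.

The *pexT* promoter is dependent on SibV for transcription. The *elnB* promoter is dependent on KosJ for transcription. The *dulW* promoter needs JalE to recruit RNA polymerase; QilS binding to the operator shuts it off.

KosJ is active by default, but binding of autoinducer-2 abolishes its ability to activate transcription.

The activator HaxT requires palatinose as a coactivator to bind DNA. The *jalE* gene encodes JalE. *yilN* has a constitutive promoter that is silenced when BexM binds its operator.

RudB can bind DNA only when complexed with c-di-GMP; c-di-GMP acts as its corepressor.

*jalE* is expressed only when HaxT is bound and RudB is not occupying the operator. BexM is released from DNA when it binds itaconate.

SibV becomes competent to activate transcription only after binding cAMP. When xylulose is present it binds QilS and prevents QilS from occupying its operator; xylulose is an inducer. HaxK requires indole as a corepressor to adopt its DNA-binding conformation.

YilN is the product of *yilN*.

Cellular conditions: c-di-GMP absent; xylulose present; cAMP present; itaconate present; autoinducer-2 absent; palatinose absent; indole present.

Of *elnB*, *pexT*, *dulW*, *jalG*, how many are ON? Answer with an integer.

2

Autoinducer-2 is absent, so KosJ is active.
No repressor is bound and KosJ is active, so *elnB* is transcribed.
→ *elnB* is ON.
cAMP is present, so SibV is active.
No repressor is bound and SibV is active, so *pexT* is transcribed.
→ *pexT* is ON.
Palatinose is absent, so HaxT is inactive.
c-di-GMP is absent, so RudB is inactive.
Required activator HaxT is absent, so *jalE* is not transcribed.
So JalE is not produced.
Xylulose is present, so QilS is inactive.
Required activator JalE is absent, so *dulW* is not transcribed.
→ *dulW* is OFF.
Itaconate is present, so BexM is inactive.
With no repressor bound, *yilN* is transcribed.
So YilN is produced and active.
Indole is present, so HaxK is active.
With repressor HaxK bound, *jalG* is not transcribed.
→ *jalG* is OFF.
2 of the 4 genes are transcribed.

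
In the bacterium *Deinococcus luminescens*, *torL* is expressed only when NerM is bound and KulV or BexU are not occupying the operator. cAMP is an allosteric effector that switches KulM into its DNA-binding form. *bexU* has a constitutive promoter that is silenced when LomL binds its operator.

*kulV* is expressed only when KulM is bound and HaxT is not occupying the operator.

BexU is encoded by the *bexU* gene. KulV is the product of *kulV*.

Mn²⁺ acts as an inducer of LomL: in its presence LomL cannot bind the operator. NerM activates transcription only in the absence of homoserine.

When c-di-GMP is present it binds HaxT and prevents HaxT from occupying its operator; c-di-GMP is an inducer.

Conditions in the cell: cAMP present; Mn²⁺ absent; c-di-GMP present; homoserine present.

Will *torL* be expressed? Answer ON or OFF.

OFF

cAMP is present, so KulM is active.
c-di-GMP is present, so HaxT is inactive.
No repressor is bound and KulM is active, so *kulV* is transcribed.
So KulV is produced and active.
Homoserine is present, so NerM is inactive.
Mn²⁺ is absent, so LomL is active.
With repressor LomL bound, *bexU* is not transcribed.
So BexU is not produced.
With repressor KulV bound, *torL* is not transcribed.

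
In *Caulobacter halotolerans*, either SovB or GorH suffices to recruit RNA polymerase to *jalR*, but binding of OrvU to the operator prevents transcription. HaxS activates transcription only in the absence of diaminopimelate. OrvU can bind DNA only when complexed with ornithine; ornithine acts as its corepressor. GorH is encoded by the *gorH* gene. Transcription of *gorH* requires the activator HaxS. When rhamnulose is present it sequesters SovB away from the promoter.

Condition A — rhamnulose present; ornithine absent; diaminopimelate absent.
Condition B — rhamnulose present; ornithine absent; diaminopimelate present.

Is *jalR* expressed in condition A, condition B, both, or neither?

A only

Condition A:
Rhamnulose is present, so SovB is inactive.
Ornithine is absent, so OrvU is inactive.
Diaminopimelate is absent, so HaxS is active.
No repressor is bound and HaxS is active, so *gorH* is transcribed.
So GorH is produced and active.
Activator GorH is present, so *jalR* is transcribed.
→ *jalR* is ON in A.
Condition B:
Rhamnulose is present, so SovB is inactive.
Ornithine is absent, so OrvU is inactive.
Diaminopimelate is present, so HaxS is inactive.
Required activator HaxS is absent, so *gorH* is not transcribed.
So GorH is not produced.
No activator is available at the *jalR* promoter, so *jalR* is not transcribed.
→ *jalR* is OFF in B.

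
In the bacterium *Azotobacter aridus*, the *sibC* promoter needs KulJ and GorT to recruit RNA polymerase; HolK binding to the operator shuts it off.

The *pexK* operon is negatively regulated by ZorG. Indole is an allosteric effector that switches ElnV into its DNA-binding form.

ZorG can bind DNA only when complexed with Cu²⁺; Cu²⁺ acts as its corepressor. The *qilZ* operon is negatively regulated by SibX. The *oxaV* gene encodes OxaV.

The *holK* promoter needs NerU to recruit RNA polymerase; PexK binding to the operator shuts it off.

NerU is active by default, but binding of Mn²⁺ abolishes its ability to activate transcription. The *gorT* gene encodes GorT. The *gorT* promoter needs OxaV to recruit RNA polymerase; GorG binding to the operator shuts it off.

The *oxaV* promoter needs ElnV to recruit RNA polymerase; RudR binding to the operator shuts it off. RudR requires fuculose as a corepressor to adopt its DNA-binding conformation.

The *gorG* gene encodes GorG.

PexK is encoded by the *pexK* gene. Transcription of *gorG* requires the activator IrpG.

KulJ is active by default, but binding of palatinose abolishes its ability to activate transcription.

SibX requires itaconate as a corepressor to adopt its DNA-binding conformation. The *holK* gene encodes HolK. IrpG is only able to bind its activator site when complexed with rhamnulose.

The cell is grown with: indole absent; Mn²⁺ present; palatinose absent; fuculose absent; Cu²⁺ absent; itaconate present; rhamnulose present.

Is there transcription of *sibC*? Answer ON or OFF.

OFF

Cu²⁺ is absent, so ZorG is inactive.
With no repressor bound, *pexK* is transcribed.
So PexK is produced and active.
Mn²⁺ is present, so NerU is inactive.
With repressor PexK bound, *holK* is not transcribed.
So HolK is not produced.
Palatinose is absent, so KulJ is active.
Rhamnulose is present, so IrpG is active.
No repressor is bound and IrpG is active, so *gorG* is transcribed.
So GorG is produced and active.
Fuculose is absent, so RudR is inactive.
Indole is absent, so ElnV is inactive.
Required activator ElnV is absent, so *oxaV* is not transcribed.
So OxaV is not produced.
With repressor GorG bound, *gorT* is not transcribed.
So GorT is not produced.
Required activator GorT is absent, so *sibC* is not transcribed.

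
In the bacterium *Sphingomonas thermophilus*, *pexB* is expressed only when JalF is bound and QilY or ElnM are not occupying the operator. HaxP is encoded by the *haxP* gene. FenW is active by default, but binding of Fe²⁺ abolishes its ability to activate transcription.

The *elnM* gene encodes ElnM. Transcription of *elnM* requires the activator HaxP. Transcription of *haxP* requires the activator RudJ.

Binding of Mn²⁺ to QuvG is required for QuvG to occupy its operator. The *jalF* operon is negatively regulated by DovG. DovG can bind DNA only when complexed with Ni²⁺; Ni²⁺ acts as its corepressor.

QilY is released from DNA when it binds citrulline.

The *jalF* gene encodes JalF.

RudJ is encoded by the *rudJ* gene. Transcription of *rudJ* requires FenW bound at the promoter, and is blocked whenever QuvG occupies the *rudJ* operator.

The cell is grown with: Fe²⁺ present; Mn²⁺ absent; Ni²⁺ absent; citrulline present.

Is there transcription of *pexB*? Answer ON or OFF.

Citrulline is present, so QilY is inactive.
Ni²⁺ is absent, so DovG is inactive.
With no repressor bound, *jalF* is transcribed.
So JalF is produced and active.
Mn²⁺ is absent, so QuvG is inactive.
Fe²⁺ is present, so FenW is inactive.
Required activator FenW is absent, so *rudJ* is not transcribed.
So RudJ is not produced.
Required activator RudJ is absent, so *haxP* is not transcribed.
So HaxP is not produced.
Required activator HaxP is absent, so *elnM* is not transcribed.
So ElnM is not produced.
No repressor is bound and JalF is active, so *pexB* is transcribed.

ON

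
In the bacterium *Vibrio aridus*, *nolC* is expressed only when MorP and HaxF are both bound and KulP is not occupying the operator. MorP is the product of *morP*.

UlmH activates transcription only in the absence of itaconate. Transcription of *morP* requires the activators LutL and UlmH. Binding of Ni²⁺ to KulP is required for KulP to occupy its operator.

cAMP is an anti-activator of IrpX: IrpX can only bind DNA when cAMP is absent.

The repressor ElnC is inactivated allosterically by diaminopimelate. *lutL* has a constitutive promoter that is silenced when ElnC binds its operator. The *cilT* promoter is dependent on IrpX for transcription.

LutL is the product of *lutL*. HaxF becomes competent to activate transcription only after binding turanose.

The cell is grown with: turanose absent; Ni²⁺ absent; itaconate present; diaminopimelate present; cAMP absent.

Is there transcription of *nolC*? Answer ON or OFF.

Diaminopimelate is present, so ElnC is inactive.
With no repressor bound, *lutL* is transcribed.
So LutL is produced and active.
Itaconate is present, so UlmH is inactive.
Required activator UlmH is absent, so *morP* is not transcribed.
So MorP is not produced.
Ni²⁺ is absent, so KulP is inactive.
Turanose is absent, so HaxF is inactive.
Required activator MorP is absent, so *nolC* is not transcribed.

OFF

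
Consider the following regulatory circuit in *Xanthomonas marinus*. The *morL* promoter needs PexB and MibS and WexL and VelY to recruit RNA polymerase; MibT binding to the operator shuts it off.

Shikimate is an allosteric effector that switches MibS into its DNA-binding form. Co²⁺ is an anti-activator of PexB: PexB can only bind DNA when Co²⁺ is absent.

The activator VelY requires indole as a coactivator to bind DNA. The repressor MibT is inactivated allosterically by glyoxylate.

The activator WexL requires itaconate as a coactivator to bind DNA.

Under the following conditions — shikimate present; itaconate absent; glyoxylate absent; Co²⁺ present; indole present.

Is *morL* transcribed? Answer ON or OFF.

OFF

Co²⁺ is present, so PexB is inactive.
Glyoxylate is absent, so MibT is active.
Shikimate is present, so MibS is active.
Itaconate is absent, so WexL is inactive.
Indole is present, so VelY is active.
With repressor MibT bound, *morL* is not transcribed.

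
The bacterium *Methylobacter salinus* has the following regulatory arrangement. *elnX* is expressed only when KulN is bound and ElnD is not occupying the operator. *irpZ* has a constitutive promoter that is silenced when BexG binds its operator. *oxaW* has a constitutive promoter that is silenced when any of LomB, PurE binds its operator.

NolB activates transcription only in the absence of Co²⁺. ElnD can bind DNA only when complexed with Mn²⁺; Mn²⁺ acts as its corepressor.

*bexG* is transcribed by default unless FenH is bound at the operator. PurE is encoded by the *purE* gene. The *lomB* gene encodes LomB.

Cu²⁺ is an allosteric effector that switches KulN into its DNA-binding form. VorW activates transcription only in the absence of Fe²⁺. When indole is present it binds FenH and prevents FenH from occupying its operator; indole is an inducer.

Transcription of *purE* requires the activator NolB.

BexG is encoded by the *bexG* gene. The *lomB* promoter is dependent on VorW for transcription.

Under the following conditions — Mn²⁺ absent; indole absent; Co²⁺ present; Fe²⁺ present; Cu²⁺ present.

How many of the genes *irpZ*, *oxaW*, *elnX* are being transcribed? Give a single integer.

3

Indole is absent, so FenH is active.
With repressor FenH bound, *bexG* is not transcribed.
So BexG is not produced.
With no repressor bound, *irpZ* is transcribed.
→ *irpZ* is ON.
Fe²⁺ is present, so VorW is inactive.
Required activator VorW is absent, so *lomB* is not transcribed.
So LomB is not produced.
Co²⁺ is present, so NolB is inactive.
Required activator NolB is absent, so *purE* is not transcribed.
So PurE is not produced.
With no repressor bound, *oxaW* is transcribed.
→ *oxaW* is ON.
Cu²⁺ is present, so KulN is active.
Mn²⁺ is absent, so ElnD is inactive.
No repressor is bound and KulN is active, so *elnX* is transcribed.
→ *elnX* is ON.
3 of the 3 genes are transcribed.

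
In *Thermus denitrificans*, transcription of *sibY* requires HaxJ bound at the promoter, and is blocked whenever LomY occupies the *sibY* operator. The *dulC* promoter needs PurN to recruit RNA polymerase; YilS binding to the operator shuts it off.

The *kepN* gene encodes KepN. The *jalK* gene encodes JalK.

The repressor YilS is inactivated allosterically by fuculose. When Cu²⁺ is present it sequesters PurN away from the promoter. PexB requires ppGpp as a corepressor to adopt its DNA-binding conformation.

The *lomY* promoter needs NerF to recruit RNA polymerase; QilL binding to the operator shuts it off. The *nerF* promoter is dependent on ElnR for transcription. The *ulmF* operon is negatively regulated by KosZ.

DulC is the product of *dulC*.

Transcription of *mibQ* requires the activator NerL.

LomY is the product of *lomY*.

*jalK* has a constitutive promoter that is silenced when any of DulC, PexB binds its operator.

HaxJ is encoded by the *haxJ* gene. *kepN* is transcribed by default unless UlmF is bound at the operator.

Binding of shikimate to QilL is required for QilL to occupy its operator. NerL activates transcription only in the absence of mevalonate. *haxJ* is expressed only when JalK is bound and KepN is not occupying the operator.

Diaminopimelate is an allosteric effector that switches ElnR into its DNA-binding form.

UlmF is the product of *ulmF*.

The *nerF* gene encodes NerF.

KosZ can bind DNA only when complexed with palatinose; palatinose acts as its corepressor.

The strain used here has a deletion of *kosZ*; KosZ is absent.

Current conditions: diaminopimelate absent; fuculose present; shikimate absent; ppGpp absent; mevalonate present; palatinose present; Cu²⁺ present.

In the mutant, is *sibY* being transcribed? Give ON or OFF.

ON

Cu²⁺ is present, so PurN is inactive.
Fuculose is present, so YilS is inactive.
Required activator PurN is absent, so *dulC* is not transcribed.
So DulC is not produced.
ppGpp is absent, so PexB is inactive.
With no repressor bound, *jalK* is transcribed.
So JalK is produced and active.
KosZ is non-functional in this strain, so it has no effect.
With no repressor bound, *ulmF* is transcribed.
So UlmF is produced and active.
With repressor UlmF bound, *kepN* is not transcribed.
So KepN is not produced.
No repressor is bound and JalK is active, so *haxJ* is transcribed.
So HaxJ is produced and active.
Shikimate is absent, so QilL is inactive.
Diaminopimelate is absent, so ElnR is inactive.
Required activator ElnR is absent, so *nerF* is not transcribed.
So NerF is not produced.
Required activator NerF is absent, so *lomY* is not transcribed.
So LomY is not produced.
No repressor is bound and HaxJ is active, so *sibY* is transcribed.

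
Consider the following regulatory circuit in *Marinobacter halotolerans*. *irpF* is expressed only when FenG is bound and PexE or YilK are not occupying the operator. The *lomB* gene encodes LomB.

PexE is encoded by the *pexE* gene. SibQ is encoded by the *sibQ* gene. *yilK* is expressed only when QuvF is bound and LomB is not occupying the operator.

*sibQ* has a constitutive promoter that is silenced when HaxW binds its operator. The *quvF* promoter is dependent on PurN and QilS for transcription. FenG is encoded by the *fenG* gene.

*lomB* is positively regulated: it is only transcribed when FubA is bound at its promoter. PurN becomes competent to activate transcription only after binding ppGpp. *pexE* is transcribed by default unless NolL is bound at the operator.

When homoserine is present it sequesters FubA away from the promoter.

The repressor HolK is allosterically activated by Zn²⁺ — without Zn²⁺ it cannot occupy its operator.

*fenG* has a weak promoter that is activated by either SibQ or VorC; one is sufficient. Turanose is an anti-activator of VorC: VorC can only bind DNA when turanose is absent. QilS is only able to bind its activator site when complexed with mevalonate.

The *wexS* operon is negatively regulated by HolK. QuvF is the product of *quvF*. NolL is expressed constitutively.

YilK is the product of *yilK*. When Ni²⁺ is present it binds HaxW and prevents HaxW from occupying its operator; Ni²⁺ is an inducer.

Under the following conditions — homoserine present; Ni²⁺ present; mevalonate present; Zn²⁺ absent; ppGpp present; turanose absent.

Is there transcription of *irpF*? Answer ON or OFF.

OFF

Ni²⁺ is present, so HaxW is inactive.
With no repressor bound, *sibQ* is transcribed.
So SibQ is produced and active.
Turanose is absent, so VorC is active.
Activator SibQ is present, so *fenG* is transcribed.
So FenG is produced and active.
NolL is produced constitutively and is active.
With repressor NolL bound, *pexE* is not transcribed.
So PexE is not produced.
Homoserine is present, so FubA is inactive.
Required activator FubA is absent, so *lomB* is not transcribed.
So LomB is not produced.
ppGpp is present, so PurN is active.
Mevalonate is present, so QilS is active.
No repressor is bound and PurN and QilS are active, so *quvF* is transcribed.
So QuvF is produced and active.
No repressor is bound and QuvF is active, so *yilK* is transcribed.
So YilK is produced and active.
With repressor YilK bound, *irpF* is not transcribed.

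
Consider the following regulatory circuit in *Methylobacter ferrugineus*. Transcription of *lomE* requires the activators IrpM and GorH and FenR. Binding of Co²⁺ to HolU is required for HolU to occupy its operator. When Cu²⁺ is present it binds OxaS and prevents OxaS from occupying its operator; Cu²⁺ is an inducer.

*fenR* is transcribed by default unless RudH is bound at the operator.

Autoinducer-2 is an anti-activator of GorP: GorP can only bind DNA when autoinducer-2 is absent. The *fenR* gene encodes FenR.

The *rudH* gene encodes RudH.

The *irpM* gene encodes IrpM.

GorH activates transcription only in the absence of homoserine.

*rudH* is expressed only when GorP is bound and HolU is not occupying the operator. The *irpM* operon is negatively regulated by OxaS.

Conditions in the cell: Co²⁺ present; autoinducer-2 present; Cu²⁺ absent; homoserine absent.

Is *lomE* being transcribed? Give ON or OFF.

Cu²⁺ is absent, so OxaS is active.
With repressor OxaS bound, *irpM* is not transcribed.
So IrpM is not produced.
Homoserine is absent, so GorH is active.
Autoinducer-2 is present, so GorP is inactive.
Co²⁺ is present, so HolU is active.
With repressor HolU bound, *rudH* is not transcribed.
So RudH is not produced.
With no repressor bound, *fenR* is transcribed.
So FenR is produced and active.
Required activator IrpM is absent, so *lomE* is not transcribed.

OFF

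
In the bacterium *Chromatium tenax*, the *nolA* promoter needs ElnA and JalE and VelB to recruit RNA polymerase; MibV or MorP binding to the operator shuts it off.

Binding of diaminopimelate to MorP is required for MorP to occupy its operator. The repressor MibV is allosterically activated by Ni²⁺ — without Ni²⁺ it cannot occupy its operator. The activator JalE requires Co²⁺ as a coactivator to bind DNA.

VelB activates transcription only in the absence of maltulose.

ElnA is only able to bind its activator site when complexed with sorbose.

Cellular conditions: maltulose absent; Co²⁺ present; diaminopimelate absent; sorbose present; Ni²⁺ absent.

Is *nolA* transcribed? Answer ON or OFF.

Ni²⁺ is absent, so MibV is inactive.
Diaminopimelate is absent, so MorP is inactive.
Sorbose is present, so ElnA is active.
Co²⁺ is present, so JalE is active.
Maltulose is absent, so VelB is active.
No repressor is bound and ElnA and JalE and VelB are active, so *nolA* is transcribed.

ON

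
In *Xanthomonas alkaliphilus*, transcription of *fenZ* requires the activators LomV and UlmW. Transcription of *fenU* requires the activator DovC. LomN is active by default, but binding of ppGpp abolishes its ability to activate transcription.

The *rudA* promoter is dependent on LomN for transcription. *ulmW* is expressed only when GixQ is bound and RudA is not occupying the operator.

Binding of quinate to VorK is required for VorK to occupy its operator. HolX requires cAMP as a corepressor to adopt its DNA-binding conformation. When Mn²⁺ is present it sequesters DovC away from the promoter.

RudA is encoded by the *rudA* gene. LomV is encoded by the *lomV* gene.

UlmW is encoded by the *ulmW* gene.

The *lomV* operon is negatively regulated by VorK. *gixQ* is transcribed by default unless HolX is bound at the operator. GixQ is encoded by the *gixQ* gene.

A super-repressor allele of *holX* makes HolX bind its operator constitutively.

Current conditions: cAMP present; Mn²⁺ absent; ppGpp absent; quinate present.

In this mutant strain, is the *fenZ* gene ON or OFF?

OFF

Quinate is present, so VorK is active.
With repressor VorK bound, *lomV* is not transcribed.
So LomV is not produced.
HolX is constitutively active in this strain.
With repressor HolX bound, *gixQ* is not transcribed.
So GixQ is not produced.
ppGpp is absent, so LomN is active.
No repressor is bound and LomN is active, so *rudA* is transcribed.
So RudA is produced and active.
With repressor RudA bound, *ulmW* is not transcribed.
So UlmW is not produced.
Required activator LomV is absent, so *fenZ* is not transcribed.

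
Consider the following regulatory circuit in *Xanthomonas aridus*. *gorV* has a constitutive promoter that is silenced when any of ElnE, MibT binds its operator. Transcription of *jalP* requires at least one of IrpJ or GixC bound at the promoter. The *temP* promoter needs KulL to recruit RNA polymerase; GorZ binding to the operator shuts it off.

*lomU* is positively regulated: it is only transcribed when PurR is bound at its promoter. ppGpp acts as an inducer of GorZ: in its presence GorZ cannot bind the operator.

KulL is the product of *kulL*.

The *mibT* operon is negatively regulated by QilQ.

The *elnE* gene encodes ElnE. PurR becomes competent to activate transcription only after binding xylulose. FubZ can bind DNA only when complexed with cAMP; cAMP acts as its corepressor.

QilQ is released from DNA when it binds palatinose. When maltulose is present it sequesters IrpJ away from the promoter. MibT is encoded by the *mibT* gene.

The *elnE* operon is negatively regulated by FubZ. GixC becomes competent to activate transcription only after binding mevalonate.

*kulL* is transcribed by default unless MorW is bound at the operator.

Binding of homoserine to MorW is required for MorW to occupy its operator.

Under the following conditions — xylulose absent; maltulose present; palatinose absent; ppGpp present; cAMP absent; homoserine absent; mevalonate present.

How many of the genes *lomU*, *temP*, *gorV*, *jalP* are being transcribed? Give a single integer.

Xylulose is absent, so PurR is inactive.
Required activator PurR is absent, so *lomU* is not transcribed.
→ *lomU* is OFF.
ppGpp is present, so GorZ is inactive.
Homoserine is absent, so MorW is inactive.
With no repressor bound, *kulL* is transcribed.
So KulL is produced and active.
No repressor is bound and KulL is active, so *temP* is transcribed.
→ *temP* is ON.
cAMP is absent, so FubZ is inactive.
With no repressor bound, *elnE* is transcribed.
So ElnE is produced and active.
Palatinose is absent, so QilQ is active.
With repressor QilQ bound, *mibT* is not transcribed.
So MibT is not produced.
With repressor ElnE bound, *gorV* is not transcribed.
→ *gorV* is OFF.
Maltulose is present, so IrpJ is inactive.
Mevalonate is present, so GixC is active.
Activator GixC is present, so *jalP* is transcribed.
→ *jalP* is ON.
2 of the 4 genes are transcribed.

2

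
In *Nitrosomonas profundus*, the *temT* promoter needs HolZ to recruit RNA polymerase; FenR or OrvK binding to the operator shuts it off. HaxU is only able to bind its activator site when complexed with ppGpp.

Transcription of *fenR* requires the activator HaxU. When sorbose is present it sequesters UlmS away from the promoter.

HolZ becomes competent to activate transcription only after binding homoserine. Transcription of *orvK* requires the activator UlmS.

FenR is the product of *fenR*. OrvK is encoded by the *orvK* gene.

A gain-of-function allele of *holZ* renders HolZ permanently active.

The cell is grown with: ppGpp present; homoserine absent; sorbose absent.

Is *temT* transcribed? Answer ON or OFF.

ppGpp is present, so HaxU is active.
No repressor is bound and HaxU is active, so *fenR* is transcribed.
So FenR is produced and active.
Sorbose is absent, so UlmS is active.
No repressor is bound and UlmS is active, so *orvK* is transcribed.
So OrvK is produced and active.
HolZ is constitutively active in this strain.
With repressor FenR bound, *temT* is not transcribed.

OFF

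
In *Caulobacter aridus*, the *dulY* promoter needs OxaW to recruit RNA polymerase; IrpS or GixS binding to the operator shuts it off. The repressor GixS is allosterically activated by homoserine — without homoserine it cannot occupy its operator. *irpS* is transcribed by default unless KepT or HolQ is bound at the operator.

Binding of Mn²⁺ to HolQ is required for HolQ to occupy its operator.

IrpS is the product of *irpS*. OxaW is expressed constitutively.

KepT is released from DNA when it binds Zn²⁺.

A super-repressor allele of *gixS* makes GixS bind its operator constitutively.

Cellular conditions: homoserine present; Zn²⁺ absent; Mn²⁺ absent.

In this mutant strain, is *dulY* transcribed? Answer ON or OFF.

Zn²⁺ is absent, so KepT is active.
Mn²⁺ is absent, so HolQ is inactive.
With repressor KepT bound, *irpS* is not transcribed.
So IrpS is not produced.
OxaW is produced constitutively and is active.
GixS is constitutively active in this strain.
With repressor GixS bound, *dulY* is not transcribed.

OFF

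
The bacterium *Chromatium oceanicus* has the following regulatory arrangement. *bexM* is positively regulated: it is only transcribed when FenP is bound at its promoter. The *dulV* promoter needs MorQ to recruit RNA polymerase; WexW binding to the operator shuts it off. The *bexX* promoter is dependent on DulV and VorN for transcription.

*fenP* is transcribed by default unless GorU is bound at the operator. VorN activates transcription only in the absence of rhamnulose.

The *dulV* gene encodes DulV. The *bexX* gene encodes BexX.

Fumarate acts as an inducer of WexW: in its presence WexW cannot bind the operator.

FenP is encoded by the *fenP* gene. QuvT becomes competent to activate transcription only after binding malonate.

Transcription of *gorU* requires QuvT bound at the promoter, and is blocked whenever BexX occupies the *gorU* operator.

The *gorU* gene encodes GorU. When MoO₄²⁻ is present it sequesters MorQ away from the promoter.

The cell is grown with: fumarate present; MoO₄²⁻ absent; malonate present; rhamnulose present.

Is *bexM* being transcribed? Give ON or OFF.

Fumarate is present, so WexW is inactive.
MoO₄²⁻ is absent, so MorQ is active.
No repressor is bound and MorQ is active, so *dulV* is transcribed.
So DulV is produced and active.
Rhamnulose is present, so VorN is inactive.
Required activator VorN is absent, so *bexX* is not transcribed.
So BexX is not produced.
Malonate is present, so QuvT is active.
No repressor is bound and QuvT is active, so *gorU* is transcribed.
So GorU is produced and active.
With repressor GorU bound, *fenP* is not transcribed.
So FenP is not produced.
Required activator FenP is absent, so *bexM* is not transcribed.

OFF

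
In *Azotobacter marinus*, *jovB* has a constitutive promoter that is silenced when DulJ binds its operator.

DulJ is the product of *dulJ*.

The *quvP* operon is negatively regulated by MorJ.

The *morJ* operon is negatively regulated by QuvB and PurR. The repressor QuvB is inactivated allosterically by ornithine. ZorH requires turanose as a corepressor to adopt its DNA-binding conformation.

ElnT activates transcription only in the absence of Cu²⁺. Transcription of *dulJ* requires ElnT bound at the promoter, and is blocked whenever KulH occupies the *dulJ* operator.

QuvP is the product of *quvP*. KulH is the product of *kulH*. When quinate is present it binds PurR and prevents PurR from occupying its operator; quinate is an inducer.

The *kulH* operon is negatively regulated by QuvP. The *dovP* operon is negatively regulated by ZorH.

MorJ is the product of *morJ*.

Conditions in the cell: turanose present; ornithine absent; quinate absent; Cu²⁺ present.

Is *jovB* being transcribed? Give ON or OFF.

Ornithine is absent, so QuvB is active.
Quinate is absent, so PurR is active.
With repressor QuvB bound, *morJ* is not transcribed.
So MorJ is not produced.
With no repressor bound, *quvP* is transcribed.
So QuvP is produced and active.
With repressor QuvP bound, *kulH* is not transcribed.
So KulH is not produced.
Cu²⁺ is present, so ElnT is inactive.
Required activator ElnT is absent, so *dulJ* is not transcribed.
So DulJ is not produced.
With no repressor bound, *jovB* is transcribed.

ON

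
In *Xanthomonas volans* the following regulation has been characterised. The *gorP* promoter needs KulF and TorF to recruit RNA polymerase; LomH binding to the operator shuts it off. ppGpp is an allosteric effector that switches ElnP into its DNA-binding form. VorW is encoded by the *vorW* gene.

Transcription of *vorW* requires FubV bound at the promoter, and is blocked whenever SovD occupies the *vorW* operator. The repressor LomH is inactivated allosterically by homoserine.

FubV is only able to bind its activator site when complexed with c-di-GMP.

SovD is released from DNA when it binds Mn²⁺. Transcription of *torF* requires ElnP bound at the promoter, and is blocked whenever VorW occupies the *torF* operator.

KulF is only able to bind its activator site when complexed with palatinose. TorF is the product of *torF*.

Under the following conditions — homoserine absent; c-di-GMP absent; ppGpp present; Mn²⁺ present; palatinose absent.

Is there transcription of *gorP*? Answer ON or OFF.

OFF

Palatinose is absent, so KulF is inactive.
c-di-GMP is absent, so FubV is inactive.
Mn²⁺ is present, so SovD is inactive.
Required activator FubV is absent, so *vorW* is not transcribed.
So VorW is not produced.
ppGpp is present, so ElnP is active.
No repressor is bound and ElnP is active, so *torF* is transcribed.
So TorF is produced and active.
Homoserine is absent, so LomH is active.
With repressor LomH bound, *gorP* is not transcribed.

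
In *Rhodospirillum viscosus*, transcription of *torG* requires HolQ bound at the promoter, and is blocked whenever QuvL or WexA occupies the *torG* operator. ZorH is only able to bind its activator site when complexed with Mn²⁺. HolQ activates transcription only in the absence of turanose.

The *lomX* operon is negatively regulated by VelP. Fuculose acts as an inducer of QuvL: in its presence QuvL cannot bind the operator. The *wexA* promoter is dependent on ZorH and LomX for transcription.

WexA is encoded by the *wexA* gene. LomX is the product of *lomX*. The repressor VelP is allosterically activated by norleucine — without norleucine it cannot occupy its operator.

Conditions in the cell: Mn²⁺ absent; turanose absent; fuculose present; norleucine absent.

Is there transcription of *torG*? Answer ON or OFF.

Turanose is absent, so HolQ is active.
Fuculose is present, so QuvL is inactive.
Mn²⁺ is absent, so ZorH is inactive.
Norleucine is absent, so VelP is inactive.
With no repressor bound, *lomX* is transcribed.
So LomX is produced and active.
Required activator ZorH is absent, so *wexA* is not transcribed.
So WexA is not produced.
No repressor is bound and HolQ is active, so *torG* is transcribed.

ON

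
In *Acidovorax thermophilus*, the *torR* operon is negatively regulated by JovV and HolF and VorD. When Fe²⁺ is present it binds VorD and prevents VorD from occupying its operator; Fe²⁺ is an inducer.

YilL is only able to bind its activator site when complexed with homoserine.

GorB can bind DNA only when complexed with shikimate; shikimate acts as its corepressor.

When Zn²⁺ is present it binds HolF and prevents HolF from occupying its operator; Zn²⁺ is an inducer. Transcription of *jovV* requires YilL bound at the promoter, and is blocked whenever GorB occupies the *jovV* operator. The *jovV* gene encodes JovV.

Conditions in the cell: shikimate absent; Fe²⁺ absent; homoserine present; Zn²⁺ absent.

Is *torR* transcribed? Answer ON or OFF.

OFF

Homoserine is present, so YilL is active.
Shikimate is absent, so GorB is inactive.
No repressor is bound and YilL is active, so *jovV* is transcribed.
So JovV is produced and active.
Zn²⁺ is absent, so HolF is active.
Fe²⁺ is absent, so VorD is active.
With repressor JovV bound, *torR* is not transcribed.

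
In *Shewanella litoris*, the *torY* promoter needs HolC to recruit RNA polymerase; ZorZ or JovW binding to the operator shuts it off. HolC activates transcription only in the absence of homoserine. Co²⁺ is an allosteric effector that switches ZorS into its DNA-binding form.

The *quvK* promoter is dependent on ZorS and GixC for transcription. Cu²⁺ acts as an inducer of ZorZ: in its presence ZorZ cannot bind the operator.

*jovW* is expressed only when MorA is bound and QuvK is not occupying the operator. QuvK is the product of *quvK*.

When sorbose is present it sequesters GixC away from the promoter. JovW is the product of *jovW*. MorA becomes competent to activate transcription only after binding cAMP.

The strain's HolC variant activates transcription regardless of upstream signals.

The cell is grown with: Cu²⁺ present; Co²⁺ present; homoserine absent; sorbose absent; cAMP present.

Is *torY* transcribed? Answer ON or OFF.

Cu²⁺ is present, so ZorZ is inactive.
cAMP is present, so MorA is active.
Co²⁺ is present, so ZorS is active.
Sorbose is absent, so GixC is active.
No repressor is bound and ZorS and GixC are active, so *quvK* is transcribed.
So QuvK is produced and active.
With repressor QuvK bound, *jovW* is not transcribed.
So JovW is not produced.
HolC is constitutively active in this strain.
No repressor is bound and HolC is active, so *torY* is transcribed.

ON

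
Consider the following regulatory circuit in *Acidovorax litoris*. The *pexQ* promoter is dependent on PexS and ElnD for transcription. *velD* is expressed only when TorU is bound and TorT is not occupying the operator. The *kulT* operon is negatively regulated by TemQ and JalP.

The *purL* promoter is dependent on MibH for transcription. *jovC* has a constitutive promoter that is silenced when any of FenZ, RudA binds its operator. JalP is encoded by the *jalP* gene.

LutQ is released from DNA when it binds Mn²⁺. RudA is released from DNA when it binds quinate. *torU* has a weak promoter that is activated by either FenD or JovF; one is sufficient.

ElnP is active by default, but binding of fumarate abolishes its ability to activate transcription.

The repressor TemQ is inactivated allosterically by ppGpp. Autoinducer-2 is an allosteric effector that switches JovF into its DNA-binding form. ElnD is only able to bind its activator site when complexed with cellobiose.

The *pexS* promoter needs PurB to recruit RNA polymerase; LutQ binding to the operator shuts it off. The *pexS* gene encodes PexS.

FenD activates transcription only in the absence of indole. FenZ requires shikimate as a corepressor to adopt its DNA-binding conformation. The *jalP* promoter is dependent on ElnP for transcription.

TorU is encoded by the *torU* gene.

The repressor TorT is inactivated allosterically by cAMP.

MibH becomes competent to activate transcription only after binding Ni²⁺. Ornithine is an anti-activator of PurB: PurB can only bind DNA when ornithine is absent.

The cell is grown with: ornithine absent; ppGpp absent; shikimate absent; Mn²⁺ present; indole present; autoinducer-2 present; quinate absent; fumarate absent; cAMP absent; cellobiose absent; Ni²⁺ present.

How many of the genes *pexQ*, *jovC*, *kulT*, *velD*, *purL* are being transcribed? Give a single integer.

Ornithine is absent, so PurB is active.
Mn²⁺ is present, so LutQ is inactive.
No repressor is bound and PurB is active, so *pexS* is transcribed.
So PexS is produced and active.
Cellobiose is absent, so ElnD is inactive.
Required activator ElnD is absent, so *pexQ* is not transcribed.
→ *pexQ* is OFF.
Shikimate is absent, so FenZ is inactive.
Quinate is absent, so RudA is active.
With repressor RudA bound, *jovC* is not transcribed.
→ *jovC* is OFF.
ppGpp is absent, so TemQ is active.
Fumarate is absent, so ElnP is active.
No repressor is bound and ElnP is active, so *jalP* is transcribed.
So JalP is produced and active.
With repressor TemQ bound, *kulT* is not transcribed.
→ *kulT* is OFF.
cAMP is absent, so TorT is active.
Indole is present, so FenD is inactive.
Autoinducer-2 is present, so JovF is active.
Activator JovF is present, so *torU* is transcribed.
So TorU is produced and active.
With repressor TorT bound, *velD* is not transcribed.
→ *velD* is OFF.
Ni²⁺ is present, so MibH is active.
No repressor is bound and MibH is active, so *purL* is transcribed.
→ *purL* is ON.
1 of the 5 genes is transcribed.

1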